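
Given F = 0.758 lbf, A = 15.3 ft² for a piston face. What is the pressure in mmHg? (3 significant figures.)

0.0178 mmHg

Directly: P = F/A.
F = 0.758 lbf = 3.372 N; A = 15.3 ft² = 1.421 m².
P = 2.372 Pa
2.372 Pa × (1 mmHg / 133.3 Pa) = 0.01779 mmHg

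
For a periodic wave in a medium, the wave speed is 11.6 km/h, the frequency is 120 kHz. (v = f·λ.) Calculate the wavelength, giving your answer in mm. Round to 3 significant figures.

0.0269 mm

Rearranging v = f·λ for λ: λ = v/f.
v = 11.6 km/h = 3.222 m/s; f = 120 kHz = 1.200×10^5 Hz.
λ = 2.685×10^-5 m
2.685×10^-5 m × (1 mm / 0.001000 m) = 0.02685 mm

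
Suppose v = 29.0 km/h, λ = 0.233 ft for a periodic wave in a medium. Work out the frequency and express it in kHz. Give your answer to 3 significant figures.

Rearranging: f = v/λ.
v = 29.0 km/h = 8.056 m/s; λ = 0.233 ft = 0.07102 m.
f = 113.4 Hz
113.4 Hz × (1 kHz / 1000 Hz) = 0.1134 kHz

0.113 kHz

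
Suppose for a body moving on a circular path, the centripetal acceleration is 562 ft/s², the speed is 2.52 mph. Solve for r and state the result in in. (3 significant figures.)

0.292 in

Solving a = v²/r for r: r = v²/a.
a = 562 ft/s² = 171.3 m/s²; v = 2.52 mph = 1.127 m/s.
r = 0.007409 m
0.007409 m × (1 in / 0.02540 m) = 0.2917 in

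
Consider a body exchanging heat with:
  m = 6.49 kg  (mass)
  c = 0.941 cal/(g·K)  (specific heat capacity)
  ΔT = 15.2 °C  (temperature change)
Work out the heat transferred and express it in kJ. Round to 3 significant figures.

Q is given directly by: Q = mcΔT.
m = 6.49 kg; c = 0.941 cal/(g·K) = 3937 J/(kg·K); ΔT = 15.2 °C = 15.20 K.
Q = 3.884×10^5 J
3.884×10^5 J × (1 kJ / 1000 J) = 388.4 kJ

388 kJ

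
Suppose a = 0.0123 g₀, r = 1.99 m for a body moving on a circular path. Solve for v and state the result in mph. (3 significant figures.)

Rearranging: v = √(a·r).
a = 0.0123 g₀ = 0.1206 m/s²; r = 1.99 m.
v = 0.4899 m/s
0.4899 m/s × (1 mph / 0.4470 m/s) = 1.096 mph

1.10 mph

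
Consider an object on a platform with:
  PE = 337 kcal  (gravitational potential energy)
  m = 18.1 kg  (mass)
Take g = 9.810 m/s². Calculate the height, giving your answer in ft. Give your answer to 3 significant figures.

26100 ft

Rearranging PE = m·g·h for h: h = PE/(m·g).
PE = 337 kcal = 1.410×10^6 J; m = 18.1 kg; g = 9.810 m/s².
h = 7941 m
7941 m × (1 ft / 0.3048 m) = 26053 ft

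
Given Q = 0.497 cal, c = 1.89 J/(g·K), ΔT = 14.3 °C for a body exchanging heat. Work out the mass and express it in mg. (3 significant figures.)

Rearranging: m = Q/(c·ΔT).
Q = 0.497 cal = 2.079 J; c = 1.89 J/(g·K) = 1890 J/(kg·K); ΔT = 14.3 °C = 14.30 K.
m = 7.694×10^-5 kg
7.694×10^-5 kg × (1 mg / 1.000×10^-6 kg) = 76.94 mg

76.9 mg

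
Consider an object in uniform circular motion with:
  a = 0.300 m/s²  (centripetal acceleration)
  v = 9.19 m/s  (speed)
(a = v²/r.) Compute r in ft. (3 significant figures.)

Solving a = v²/r for r: r = v²/a.
a = 0.300 m/s²; v = 9.19 m/s.
r = 281.5 m
281.5 m × (1 ft / 0.3048 m) = 923.6 ft

924 ft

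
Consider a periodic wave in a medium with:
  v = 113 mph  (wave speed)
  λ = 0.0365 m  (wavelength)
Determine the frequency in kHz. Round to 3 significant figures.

1.38 kHz

Rearranging v = f·λ for f: f = v/λ.
v = 113 mph = 50.52 m/s; λ = 0.0365 m.
f = 1384 Hz
1384 Hz × (1 kHz / 1000 Hz) = 1.384 kHz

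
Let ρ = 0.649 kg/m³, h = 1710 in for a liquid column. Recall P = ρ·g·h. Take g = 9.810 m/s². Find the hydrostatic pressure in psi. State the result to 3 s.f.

0.0401 psi

Directly: P = ρgh.
ρ = 0.649 kg/m³; h = 1710 in = 43.43 m; g = 9.810 m/s².
P = 276.5 Pa  (the unit combination reduces to kg/(m·s²) = Pa)
276.5 Pa × (1 psi / 6895 Pa) = 0.04011 psi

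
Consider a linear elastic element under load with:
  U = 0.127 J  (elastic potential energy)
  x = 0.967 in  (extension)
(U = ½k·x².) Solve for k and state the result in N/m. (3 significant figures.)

421 N/m

Rearranging: k = 2U/x².
U = 0.127 J; x = 0.967 in = 0.02456 m.
k = 421.0 N/m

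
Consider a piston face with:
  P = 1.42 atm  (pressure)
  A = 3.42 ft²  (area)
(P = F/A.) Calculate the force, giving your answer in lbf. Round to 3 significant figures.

10300 lbf

Solving P = F/A for F: F = P·A.
P = 1.42 atm = 1.439×10^5 Pa; A = 3.42 ft² = 0.3177 m².
F = 45715 N  (the unit combination reduces to kg·m/s² = N)
45715 N × (1 lbf / 4.448 N) = 10277 lbf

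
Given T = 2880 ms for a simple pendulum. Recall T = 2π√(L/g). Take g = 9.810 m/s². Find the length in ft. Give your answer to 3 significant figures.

Rearranging T = 2π√(L/g) for L: L = g·(T/2π)².
T = 2880 ms = 2.880 s; g = 9.810 m/s².
L = 2.061 m
2.061 m × (1 ft / 0.3048 m) = 6.762 ft

6.76 ft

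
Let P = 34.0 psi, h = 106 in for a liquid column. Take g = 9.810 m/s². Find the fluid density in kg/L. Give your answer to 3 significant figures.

8.88 kg/L

Solving P = ρ·g·h for ρ: ρ = P/(g·h).
P = 34.0 psi = 2.344×10^5 Pa; h = 106 in = 2.692 m; g = 9.810 m/s².
ρ = 8875 kg/m³
8875 kg/m³ × (1 kg/L / 1000 kg/m³) = 8.875 kg/L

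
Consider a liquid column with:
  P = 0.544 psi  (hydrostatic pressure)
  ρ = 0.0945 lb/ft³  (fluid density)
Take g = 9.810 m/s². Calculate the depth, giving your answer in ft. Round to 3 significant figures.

Solving P = ρ·g·h for h: h = P/(ρ·g).
P = 0.544 psi = 3751 Pa; ρ = 0.0945 lb/ft³ = 1.514 kg/m³; g = 9.810 m/s².
h = 252.6 m
252.6 m × (1 ft / 0.3048 m) = 828.7 ft

829 ft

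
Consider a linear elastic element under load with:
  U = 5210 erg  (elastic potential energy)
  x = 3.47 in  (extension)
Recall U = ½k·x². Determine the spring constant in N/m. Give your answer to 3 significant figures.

0.134 N/m

Rearranging U = ½k·x² for k: k = 2U/x².
U = 5210 erg = 5.210×10^-4 J; x = 3.47 in = 0.08814 m.
k = 0.1341 N/m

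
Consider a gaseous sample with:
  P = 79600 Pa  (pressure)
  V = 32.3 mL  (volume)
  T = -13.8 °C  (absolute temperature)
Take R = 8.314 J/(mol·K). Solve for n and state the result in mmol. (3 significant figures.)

1.19 mmol

Rearranging: n = PV/(RT).
P = 79600 Pa; V = 32.3 mL = 3.230×10^-5 m³; T = -13.8 °C = 259.3 K; R = 8.314 J/(mol·K).
n = 0.001192 mol
0.001192 mol × (1 mmol / 0.001000 mol) = 1.192 mmol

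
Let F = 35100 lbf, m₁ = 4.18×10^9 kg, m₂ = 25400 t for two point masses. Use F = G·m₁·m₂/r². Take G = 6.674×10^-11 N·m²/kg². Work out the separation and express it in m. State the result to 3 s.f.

Solving F = G·m₁·m₂/r² for r: r = √(G·m₁m₂/F).
F = 35100 lbf = 1.561×10^5 N; m₁ = 4.18×10^9 kg; m₂ = 25400 t = 2.540×10^7 kg; G = 6.674×10^-11 N·m²/kg².
r = 6.737 m

6.74 m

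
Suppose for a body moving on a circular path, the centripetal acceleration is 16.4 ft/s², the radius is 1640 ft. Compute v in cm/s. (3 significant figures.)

5000 cm/s

Solving a = v²/r for v: v = √(a·r).
a = 16.4 ft/s² = 4.999 m/s²; r = 1640 ft = 499.9 m.
v = 49.99 m/s
49.99 m/s × (1 cm/s / 0.01000 m/s) = 4999 cm/s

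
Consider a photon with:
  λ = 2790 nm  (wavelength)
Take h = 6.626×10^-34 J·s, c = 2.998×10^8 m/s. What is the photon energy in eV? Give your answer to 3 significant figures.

0.444 eV

Directly: E = hc/λ.
λ = 2790 nm = 2.790×10^-6 m; h = 6.626×10^-34 J·s; c = 2.998×10^8 m/s.
E = 7.120×10^-20 J  (the unit combination reduces to kg·m²/s² = J)
7.120×10^-20 J × (1 eV / 1.602×10^-19 J) = 0.4444 eV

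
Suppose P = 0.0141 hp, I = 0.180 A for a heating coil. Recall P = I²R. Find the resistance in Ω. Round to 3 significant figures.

325 Ω

Rearranging P = I²R for R: R = P/I².
P = 0.0141 hp = 10.51 W; I = 0.180 A.
R = 324.5 Ω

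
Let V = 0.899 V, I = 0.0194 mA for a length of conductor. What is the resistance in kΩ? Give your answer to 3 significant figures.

46.3 kΩ

From Ohm's law: R = V/I.
V = 0.899 V; I = 0.0194 mA = 1.940×10^-5 A.
R = 46340 Ω
46340 Ω × (1 kΩ / 1000 Ω) = 46.34 kΩ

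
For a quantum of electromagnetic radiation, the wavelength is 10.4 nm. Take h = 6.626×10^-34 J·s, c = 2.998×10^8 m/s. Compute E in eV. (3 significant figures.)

119 eV

E is given directly by: E = hc/λ.
λ = 10.4 nm = 1.040×10^-8 m; h = 6.626×10^-34 J·s; c = 2.998×10^8 m/s.
E = 1.910×10^-17 J
1.910×10^-17 J × (1 eV / 1.602×10^-19 J) = 119.2 eV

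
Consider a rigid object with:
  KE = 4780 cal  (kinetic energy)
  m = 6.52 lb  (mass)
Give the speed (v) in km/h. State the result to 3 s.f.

Solving KE = ½mv² for v: v = √(2·KE/m).
KE = 4780 cal = 20000 J; m = 6.52 lb = 2.957 kg.
v = 116.3 m/s
116.3 m/s × (1 km/h / 0.2778 m/s) = 418.7 km/h

419 km/h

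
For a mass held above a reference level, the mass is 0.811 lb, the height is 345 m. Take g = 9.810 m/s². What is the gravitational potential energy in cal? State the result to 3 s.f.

PE is given directly by: PE = mgh.
m = 0.811 lb = 0.3679 kg; h = 345 m; g = 9.810 m/s².
PE = 1245 J
1245 J × (1 cal / 4.184 J) = 297.6 cal

298 cal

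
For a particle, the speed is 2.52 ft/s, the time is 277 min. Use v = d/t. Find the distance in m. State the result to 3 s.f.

Rearranging: d = v·t.
v = 2.52 ft/s = 0.7681 m/s; t = 277 min = 16620 s.
d = 12766 m

12800 m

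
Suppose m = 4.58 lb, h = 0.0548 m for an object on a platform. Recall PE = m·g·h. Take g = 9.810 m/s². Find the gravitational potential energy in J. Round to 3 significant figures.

Directly: PE = mgh.
m = 4.58 lb = 2.077 kg; h = 0.0548 m; g = 9.810 m/s².
PE = 1.117 J  (the unit combination reduces to kg·m²/s² = J)

1.12 J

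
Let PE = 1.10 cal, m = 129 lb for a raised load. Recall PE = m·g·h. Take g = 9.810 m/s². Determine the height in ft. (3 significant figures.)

Rearranging: h = PE/(m·g).
PE = 1.10 cal = 4.602 J; m = 129 lb = 58.51 kg; g = 9.810 m/s².
h = 0.008018 m
0.008018 m × (1 ft / 0.3048 m) = 0.02631 ft

0.0263 ft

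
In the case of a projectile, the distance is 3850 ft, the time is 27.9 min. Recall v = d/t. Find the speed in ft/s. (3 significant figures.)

2.30 ft/s

v is given directly by: v = d/t.
d = 3850 ft = 1173 m; t = 27.9 min = 1674 s.
v = 0.7010 m/s
0.7010 m/s × (1 ft/s / 0.3048 m/s) = 2.300 ft/s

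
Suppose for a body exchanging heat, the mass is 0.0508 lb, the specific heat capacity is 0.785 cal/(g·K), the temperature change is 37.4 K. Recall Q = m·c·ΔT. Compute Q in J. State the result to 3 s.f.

Q is given directly by: Q = mcΔT.
m = 0.0508 lb = 0.02304 kg; c = 0.785 cal/(g·K) = 3284 J/(kg·K); ΔT = 37.4 K.
Q = 2830 J

2830 J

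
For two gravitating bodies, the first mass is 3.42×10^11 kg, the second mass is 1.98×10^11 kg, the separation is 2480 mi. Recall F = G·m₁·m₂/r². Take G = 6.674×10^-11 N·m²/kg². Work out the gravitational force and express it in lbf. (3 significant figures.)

From Newton's law of gravitation: F = Gm₁m₂/r².
m₁ = 3.42×10^11 kg; m₂ = 1.98×10^11 kg; r = 2480 mi = 3.991×10^6 m; G = 6.674×10^-11 N·m²/kg².
F = 0.2837 N
0.2837 N × (1 lbf / 4.448 N) = 0.06378 lbf

0.0638 lbf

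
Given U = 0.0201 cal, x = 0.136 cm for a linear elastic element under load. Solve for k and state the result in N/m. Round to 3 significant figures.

Rearranging U = ½k·x² for k: k = 2U/x².
U = 0.0201 cal = 0.08410 J; x = 0.136 cm = 0.001360 m.
k = 90937 N/m

90900 N/m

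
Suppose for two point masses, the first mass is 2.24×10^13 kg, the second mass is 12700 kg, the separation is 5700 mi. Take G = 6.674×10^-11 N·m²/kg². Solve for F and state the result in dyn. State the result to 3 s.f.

F is given directly by: F = Gm₁m₂/r².
m₁ = 2.24×10^13 kg; m₂ = 12700 kg; r = 5700 mi = 9.173×10^6 m; G = 6.674×10^-11 N·m²/kg².
F = 2.256×10^-7 N
2.256×10^-7 N × (1 dyn / 1.000×10^-5 N) = 0.02256 dyn

0.0226 dyn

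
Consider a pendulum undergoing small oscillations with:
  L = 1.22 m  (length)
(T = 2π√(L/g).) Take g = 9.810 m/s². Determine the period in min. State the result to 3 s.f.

Directly: T = 2π√(L/g).
L = 1.22 m; g = 9.810 m/s².
T = 2.216 s
2.216 s × (1 min / 60.00 s) = 0.03693 min

0.0369 min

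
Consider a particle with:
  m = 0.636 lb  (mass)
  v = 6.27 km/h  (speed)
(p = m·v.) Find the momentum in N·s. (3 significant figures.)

0.502 N·s

Directly: p = mv.
m = 0.636 lb = 0.2885 kg; v = 6.27 km/h = 1.742 m/s.
p = 0.5024 kg·m/s  (the unit combination reduces to kg·m/s = kg·m/s)
Since 1 N·s = 1 kg·m/s, 0.5024 N·s.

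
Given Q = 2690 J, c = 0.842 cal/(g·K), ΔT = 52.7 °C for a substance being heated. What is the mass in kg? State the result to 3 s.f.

0.0145 kg

Solving Q = m·c·ΔT for m: m = Q/(c·ΔT).
Q = 2690 J; c = 0.842 cal/(g·K) = 3523 J/(kg·K); ΔT = 52.7 °C = 52.70 K.
m = 0.01449 kg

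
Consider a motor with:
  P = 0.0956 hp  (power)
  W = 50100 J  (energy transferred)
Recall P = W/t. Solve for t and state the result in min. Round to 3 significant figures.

Rearranging P = W/t for t: t = W/P.
P = 0.0956 hp = 71.29 W; W = 50100 J.
t = 702.8 s
702.8 s × (1 min / 60.00 s) = 11.71 min

11.7 min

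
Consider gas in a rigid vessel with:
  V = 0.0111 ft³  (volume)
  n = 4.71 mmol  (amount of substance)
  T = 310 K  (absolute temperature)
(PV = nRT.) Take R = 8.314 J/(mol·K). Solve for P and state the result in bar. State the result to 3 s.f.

0.386 bar

Directly: P = nRT/V.
V = 0.0111 ft³ = 3.143×10^-4 m³; n = 4.71 mmol = 0.004710 mol; T = 310 K; R = 8.314 J/(mol·K).
P = 38621 Pa  (the unit combination reduces to kg/(m·s²) = Pa)
38621 Pa × (1 bar / 1.000×10^5 Pa) = 0.3862 bar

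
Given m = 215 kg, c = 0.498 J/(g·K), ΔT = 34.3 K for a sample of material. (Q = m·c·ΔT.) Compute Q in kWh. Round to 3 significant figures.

Directly: Q = mcΔT.
m = 215 kg; c = 0.498 J/(g·K) = 498.0 J/(kg·K); ΔT = 34.3 K.
Q = 3.673×10^6 J  (the unit combination reduces to kg·m²/s² = J)
3.673×10^6 J × (1 kWh / 3.600×10^6 J) = 1.020 kWh

1.02 kWh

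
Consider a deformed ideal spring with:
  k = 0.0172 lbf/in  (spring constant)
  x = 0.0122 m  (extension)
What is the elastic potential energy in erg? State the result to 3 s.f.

2240 erg

U is given directly by: U = ½kx².
k = 0.0172 lbf/in = 3.012 N/m; x = 0.0122 m.
U = 2.242×10^-4 J  (the unit combination reduces to kg·m²/s² = J)
2.242×10^-4 J × (1 erg / 1.000×10^-7 J) = 2242 erg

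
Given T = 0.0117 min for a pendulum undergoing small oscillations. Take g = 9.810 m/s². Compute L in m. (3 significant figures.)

0.122 m

Rearranging: L = g·(T/2π)².
T = 0.0117 min = 0.7020 s; g = 9.810 m/s².
L = 0.1225 m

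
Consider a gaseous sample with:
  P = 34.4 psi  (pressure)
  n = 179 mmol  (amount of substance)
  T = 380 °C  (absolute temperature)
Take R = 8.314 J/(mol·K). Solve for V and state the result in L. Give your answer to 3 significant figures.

Rearranging: V = nRT/P.
P = 34.4 psi = 2.372×10^5 Pa; n = 179 mmol = 0.1790 mol; T = 380 °C = 653.1 K; R = 8.314 J/(mol·K).
V = 0.004098 m³
0.004098 m³ × (1 L / 0.001000 m³) = 4.098 L

4.10 L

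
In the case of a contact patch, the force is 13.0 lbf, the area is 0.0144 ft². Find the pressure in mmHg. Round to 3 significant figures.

P is given directly by: P = F/A.
F = 13.0 lbf = 57.83 N; A = 0.0144 ft² = 0.001338 m².
P = 43225 Pa
43225 Pa × (1 mmHg / 133.3 Pa) = 324.2 mmHg

324 mmHg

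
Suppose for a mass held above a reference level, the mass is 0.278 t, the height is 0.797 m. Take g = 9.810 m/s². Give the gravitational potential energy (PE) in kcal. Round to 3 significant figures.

0.519 kcal

PE is given directly by: PE = mgh.
m = 0.278 t = 278.0 kg; h = 0.797 m; g = 9.810 m/s².
PE = 2174 J  (the unit combination reduces to kg·m²/s² = J)
2174 J × (1 kcal / 4184 J) = 0.5195 kcal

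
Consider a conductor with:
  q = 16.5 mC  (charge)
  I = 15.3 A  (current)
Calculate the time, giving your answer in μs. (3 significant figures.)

1080 μs

Rearranging: t = q/I.
q = 16.5 mC = 0.01650 C; I = 15.3 A.
t = 0.001078 s
0.001078 s × (1 μs / 1.000×10^-6 s) = 1078 μs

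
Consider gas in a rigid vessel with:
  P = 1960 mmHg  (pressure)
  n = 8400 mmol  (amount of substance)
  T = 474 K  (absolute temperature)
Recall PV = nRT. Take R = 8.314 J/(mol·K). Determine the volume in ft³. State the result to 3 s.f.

Rearranging PV = nRT for V: V = nRT/P.
P = 1960 mmHg = 2.613×10^5 Pa; n = 8400 mmol = 8.400 mol; T = 474 K; R = 8.314 J/(mol·K).
V = 0.1267 m³
0.1267 m³ × (1 ft³ / 0.02832 m³) = 4.474 ft³

4.47 ft³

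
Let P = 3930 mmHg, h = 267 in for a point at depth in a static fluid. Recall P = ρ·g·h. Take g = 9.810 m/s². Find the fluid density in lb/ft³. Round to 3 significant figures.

Solving P = ρ·g·h for ρ: ρ = P/(g·h).
P = 3930 mmHg = 5.240×10^5 Pa; h = 267 in = 6.782 m; g = 9.810 m/s².
ρ = 7876 kg/m³
7876 kg/m³ × (1 lb/ft³ / 16.02 kg/m³) = 491.7 lb/ft³

492 lb/ft³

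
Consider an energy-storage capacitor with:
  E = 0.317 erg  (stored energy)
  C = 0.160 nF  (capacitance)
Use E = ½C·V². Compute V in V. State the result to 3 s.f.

Rearranging: V = √(2E/C).
E = 0.317 erg = 3.170×10^-8 J; C = 0.160 nF = 1.600×10^-10 F.
V = 19.91 V  (the unit combination reduces to kg·m²/(A·s³) = V)

19.9 V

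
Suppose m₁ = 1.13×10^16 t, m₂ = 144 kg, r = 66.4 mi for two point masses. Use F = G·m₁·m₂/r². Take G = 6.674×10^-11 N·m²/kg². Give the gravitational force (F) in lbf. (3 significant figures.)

F is given directly by: F = Gm₁m₂/r².
m₁ = 1.13×10^16 t = 1.130×10^19 kg; m₂ = 144 kg; r = 66.4 mi = 1.069×10^5 m; G = 6.674×10^-11 N·m²/kg².
F = 9.510 N
9.510 N × (1 lbf / 4.448 N) = 2.138 lbf

2.14 lbf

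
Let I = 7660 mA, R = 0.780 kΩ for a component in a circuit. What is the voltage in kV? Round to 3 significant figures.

5.97 kV

V is given directly by: V = IR.
I = 7660 mA = 7.660 A; R = 0.780 kΩ = 780.0 Ω.
V = 5975 V  (the unit combination reduces to kg·m²/(A·s³) = V)
5975 V × (1 kV / 1000 V) = 5.975 kV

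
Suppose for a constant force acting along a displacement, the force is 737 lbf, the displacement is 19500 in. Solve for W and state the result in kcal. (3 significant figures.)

W is given directly by: W = F·d.
F = 737 lbf = 3278 N; d = 19500 in = 495.3 m.
W = 1.624×10^6 J  (the unit combination reduces to kg·m²/s² = J)
1.624×10^6 J × (1 kcal / 4184 J) = 388.1 kcal

388 kcal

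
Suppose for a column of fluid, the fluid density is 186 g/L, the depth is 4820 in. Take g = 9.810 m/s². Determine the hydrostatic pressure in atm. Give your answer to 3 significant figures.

Directly: P = ρgh.
ρ = 186 g/L = 186.0 kg/m³; h = 4820 in = 122.4 m; g = 9.810 m/s².
P = 2.234×10^5 Pa
2.234×10^5 Pa × (1 atm / 1.013×10^5 Pa) = 2.205 atm

2.20 atm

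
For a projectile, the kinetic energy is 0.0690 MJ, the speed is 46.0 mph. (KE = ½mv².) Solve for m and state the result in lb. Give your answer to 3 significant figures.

719 lb

Rearranging KE = ½mv² for m: m = 2·KE/v².
KE = 0.0690 MJ = 69000 J; v = 46.0 mph = 20.56 m/s.
m = 326.3 kg
326.3 kg × (1 lb / 0.4536 kg) = 719.5 lb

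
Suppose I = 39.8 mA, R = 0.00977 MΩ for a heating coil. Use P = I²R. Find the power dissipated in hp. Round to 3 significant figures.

0.0208 hp

Directly: P = I²R.
I = 39.8 mA = 0.03980 A; R = 0.00977 MΩ = 9770 Ω.
P = 15.48 W  (the unit combination reduces to kg·m²/s³ = W)
15.48 W × (1 hp / 745.7 W) = 0.02075 hp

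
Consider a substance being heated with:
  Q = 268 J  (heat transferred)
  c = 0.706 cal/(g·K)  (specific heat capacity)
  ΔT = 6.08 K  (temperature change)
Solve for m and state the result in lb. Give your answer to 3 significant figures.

Rearranging Q = m·c·ΔT for m: m = Q/(c·ΔT).
Q = 268 J; c = 0.706 cal/(g·K) = 2954 J/(kg·K); ΔT = 6.08 K.
m = 0.01492 kg
0.01492 kg × (1 lb / 0.4536 kg) = 0.03290 lb

0.0329 lb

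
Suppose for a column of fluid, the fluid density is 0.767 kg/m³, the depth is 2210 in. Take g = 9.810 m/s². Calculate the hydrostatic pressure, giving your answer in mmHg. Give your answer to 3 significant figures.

3.17 mmHg

Directly: P = ρgh.
ρ = 0.767 kg/m³; h = 2210 in = 56.13 m; g = 9.810 m/s².
P = 422.4 Pa
422.4 Pa × (1 mmHg / 133.3 Pa) = 3.168 mmHg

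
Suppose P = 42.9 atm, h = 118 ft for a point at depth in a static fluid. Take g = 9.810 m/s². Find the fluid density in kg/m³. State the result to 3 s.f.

12300 kg/m³

Rearranging: ρ = P/(g·h).
P = 42.9 atm = 4.347×10^6 Pa; h = 118 ft = 35.97 m; g = 9.810 m/s².
ρ = 12320 kg/m³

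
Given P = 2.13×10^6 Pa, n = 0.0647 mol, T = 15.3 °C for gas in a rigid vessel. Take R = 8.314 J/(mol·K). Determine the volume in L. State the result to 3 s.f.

0.0728 L

Rearranging PV = nRT for V: V = nRT/P.
P = 2.13×10^6 Pa; n = 0.0647 mol; T = 15.3 °C = 288.4 K; R = 8.314 J/(mol·K).
V = 7.285×10^-5 m³
7.285×10^-5 m³ × (1 L / 0.001000 m³) = 0.07285 L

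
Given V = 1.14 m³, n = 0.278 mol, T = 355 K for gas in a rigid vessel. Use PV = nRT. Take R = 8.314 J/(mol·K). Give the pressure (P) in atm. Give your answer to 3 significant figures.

From the ideal-gas law: P = nRT/V.
V = 1.14 m³; n = 0.278 mol; T = 355 K; R = 8.314 J/(mol·K).
P = 719.7 Pa  (the unit combination reduces to kg/(m·s²) = Pa)
719.7 Pa × (1 atm / 1.013×10^5 Pa) = 0.007103 atm

0.00710 atm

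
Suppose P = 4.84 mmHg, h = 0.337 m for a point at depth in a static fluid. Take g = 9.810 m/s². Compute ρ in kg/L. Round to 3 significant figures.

0.195 kg/L

Rearranging P = ρ·g·h for ρ: ρ = P/(g·h).
P = 4.84 mmHg = 645.3 Pa; h = 0.337 m; g = 9.810 m/s².
ρ = 195.2 kg/m³
195.2 kg/m³ × (1 kg/L / 1000 kg/m³) = 0.1952 kg/L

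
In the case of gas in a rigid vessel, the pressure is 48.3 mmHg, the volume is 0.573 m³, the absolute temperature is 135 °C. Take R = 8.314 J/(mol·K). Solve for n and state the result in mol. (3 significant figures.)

1.09 mol

Solving PV = nRT for n: n = PV/(RT).
P = 48.3 mmHg = 6439 Pa; V = 0.573 m³; T = 135 °C = 408.1 K; R = 8.314 J/(mol·K).
n = 1.087 mol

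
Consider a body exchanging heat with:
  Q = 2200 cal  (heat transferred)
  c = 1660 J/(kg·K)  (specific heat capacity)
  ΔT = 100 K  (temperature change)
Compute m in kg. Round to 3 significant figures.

0.0555 kg

Rearranging Q = m·c·ΔT for m: m = Q/(c·ΔT).
Q = 2200 cal = 9205 J; c = 1660 J/(kg·K); ΔT = 100 K.
m = 0.05545 kg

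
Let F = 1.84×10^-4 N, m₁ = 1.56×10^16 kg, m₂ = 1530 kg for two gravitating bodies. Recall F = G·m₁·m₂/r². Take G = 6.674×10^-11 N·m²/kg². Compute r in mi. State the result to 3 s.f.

From Newton's law of gravitation: r = √(G·m₁m₂/F).
F = 1.84×10^-4 N; m₁ = 1.56×10^16 kg; m₂ = 1530 kg; G = 6.674×10^-11 N·m²/kg².
r = 2.942×10^6 m
2.942×10^6 m × (1 mi / 1609 m) = 1828 mi

1830 mi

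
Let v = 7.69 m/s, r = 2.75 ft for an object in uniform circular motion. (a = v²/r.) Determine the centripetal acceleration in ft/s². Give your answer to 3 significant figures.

a is given directly by: a = v²/r.
v = 7.69 m/s; r = 2.75 ft = 0.8382 m.
a = 70.55 m/s²
70.55 m/s² × (1 ft/s² / 0.3048 m/s²) = 231.5 ft/s²

231 ft/s²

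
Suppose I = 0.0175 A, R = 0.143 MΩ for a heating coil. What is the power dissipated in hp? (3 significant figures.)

Directly: P = I²R.
I = 0.0175 A; R = 0.143 MΩ = 1.430×10^5 Ω.
P = 43.79 W
43.79 W × (1 hp / 745.7 W) = 0.05873 hp

0.0587 hp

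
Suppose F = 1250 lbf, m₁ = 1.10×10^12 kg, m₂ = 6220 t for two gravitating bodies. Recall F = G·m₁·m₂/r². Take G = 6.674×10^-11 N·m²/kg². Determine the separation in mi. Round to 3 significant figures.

0.178 mi

Rearranging: r = √(G·m₁m₂/F).
F = 1250 lbf = 5560 N; m₁ = 1.10×10^12 kg; m₂ = 6220 t = 6.220×10^6 kg; G = 6.674×10^-11 N·m²/kg².
r = 286.6 m
286.6 m × (1 mi / 1609 m) = 0.1781 mi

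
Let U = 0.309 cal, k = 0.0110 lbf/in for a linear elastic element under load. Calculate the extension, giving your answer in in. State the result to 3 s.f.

45.6 in

Solving U = ½k·x² for x: x = √(2U/k).
U = 0.309 cal = 1.293 J; k = 0.0110 lbf/in = 1.926 N/m.
x = 1.159 m
1.159 m × (1 in / 0.02540 m) = 45.61 in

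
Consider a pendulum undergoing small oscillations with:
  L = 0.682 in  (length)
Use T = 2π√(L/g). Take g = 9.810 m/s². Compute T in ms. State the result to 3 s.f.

T is given directly by: T = 2π√(L/g).
L = 0.682 in = 0.01732 m; g = 9.810 m/s².
T = 0.2640 s
0.2640 s × (1 ms / 0.001000 s) = 264.0 ms

264 ms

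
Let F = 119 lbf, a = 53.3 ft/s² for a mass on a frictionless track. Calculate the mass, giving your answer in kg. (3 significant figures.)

From Newton's second law: m = F/a.
F = 119 lbf = 529.3 N; a = 53.3 ft/s² = 16.25 m/s².
m = 32.58 kg

32.6 kg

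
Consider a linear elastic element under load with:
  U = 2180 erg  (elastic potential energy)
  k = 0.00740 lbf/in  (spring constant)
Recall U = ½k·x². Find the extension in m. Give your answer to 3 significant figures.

Solving U = ½k·x² for x: x = √(2U/k).
U = 2180 erg = 2.180×10^-4 J; k = 0.00740 lbf/in = 1.296 N/m.
x = 0.01834 m

0.0183 m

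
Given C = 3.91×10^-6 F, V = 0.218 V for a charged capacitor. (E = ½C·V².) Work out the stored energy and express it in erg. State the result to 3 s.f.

0.929 erg

E is given directly by: E = ½CV².
C = 3.91×10^-6 F; V = 0.218 V.
E = 9.291×10^-8 J
9.291×10^-8 J × (1 erg / 1.000×10^-7 J) = 0.9291 erg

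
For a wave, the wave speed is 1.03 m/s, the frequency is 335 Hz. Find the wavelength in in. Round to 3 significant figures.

0.121 in

Rearranging: λ = v/f.
v = 1.03 m/s; f = 335 Hz.
λ = 0.003075 m
0.003075 m × (1 in / 0.02540 m) = 0.1210 in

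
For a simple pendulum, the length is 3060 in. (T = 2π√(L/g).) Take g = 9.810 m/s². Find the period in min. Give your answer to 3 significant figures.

0.295 min

T is given directly by: T = 2π√(L/g).
L = 3060 in = 77.72 m; g = 9.810 m/s².
T = 17.69 s
17.69 s × (1 min / 60.00 s) = 0.2948 min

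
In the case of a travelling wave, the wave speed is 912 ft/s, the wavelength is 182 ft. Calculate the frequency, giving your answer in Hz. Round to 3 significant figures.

5.01 Hz

Rearranging v = f·λ for f: f = v/λ.
v = 912 ft/s = 278.0 m/s; λ = 182 ft = 55.47 m.
f = 5.011 Hz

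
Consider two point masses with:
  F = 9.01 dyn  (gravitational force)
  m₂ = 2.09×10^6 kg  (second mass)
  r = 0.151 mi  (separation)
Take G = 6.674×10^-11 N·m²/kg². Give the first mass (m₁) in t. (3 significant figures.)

Solving F = G·m₁·m₂/r² for m₁: m₁ = F·r²/(G·m₂).
F = 9.01 dyn = 9.010×10^-5 N; m₂ = 2.09×10^6 kg; r = 0.151 mi = 243.0 m; G = 6.674×10^-11 N·m²/kg².
m₁ = 38146 kg
38146 kg × (1 t / 1000 kg) = 38.15 t

38.1 t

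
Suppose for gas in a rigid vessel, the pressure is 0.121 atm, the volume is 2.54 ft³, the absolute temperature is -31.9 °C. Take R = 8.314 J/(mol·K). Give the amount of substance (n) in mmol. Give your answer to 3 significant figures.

From the ideal-gas law: n = PV/(RT).
P = 0.121 atm = 12260 Pa; V = 2.54 ft³ = 0.07192 m³; T = -31.9 °C = 241.2 K; R = 8.314 J/(mol·K).
n = 0.4396 mol
0.4396 mol × (1 mmol / 0.001000 mol) = 439.6 mmol

440 mmol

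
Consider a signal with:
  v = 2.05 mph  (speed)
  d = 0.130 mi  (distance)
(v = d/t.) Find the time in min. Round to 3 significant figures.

Rearranging: t = d/v.
v = 2.05 mph = 0.9164 m/s; d = 0.130 mi = 209.2 m.
t = 228.3 s
228.3 s × (1 min / 60.00 s) = 3.805 min

3.80 min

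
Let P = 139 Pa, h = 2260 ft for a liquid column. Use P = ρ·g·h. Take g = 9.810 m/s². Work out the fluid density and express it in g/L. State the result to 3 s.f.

Rearranging: ρ = P/(g·h).
P = 139 Pa; h = 2260 ft = 688.8 m; g = 9.810 m/s².
ρ = 0.02057 kg/m³
Since 1 g/L = 1 kg/m³, 0.02057 g/L.

0.0206 g/L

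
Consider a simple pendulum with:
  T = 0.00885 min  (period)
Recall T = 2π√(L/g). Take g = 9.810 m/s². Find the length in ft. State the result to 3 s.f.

Rearranging: L = g·(T/2π)².
T = 0.00885 min = 0.5310 s; g = 9.810 m/s².
L = 0.07006 m
0.07006 m × (1 ft / 0.3048 m) = 0.2299 ft

0.230 ft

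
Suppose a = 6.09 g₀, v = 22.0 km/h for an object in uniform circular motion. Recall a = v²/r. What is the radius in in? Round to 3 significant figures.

Solving a = v²/r for r: r = v²/a.
a = 6.09 g₀ = 59.72 m/s²; v = 22.0 km/h = 6.111 m/s.
r = 0.6253 m
0.6253 m × (1 in / 0.02540 m) = 24.62 in

24.6 in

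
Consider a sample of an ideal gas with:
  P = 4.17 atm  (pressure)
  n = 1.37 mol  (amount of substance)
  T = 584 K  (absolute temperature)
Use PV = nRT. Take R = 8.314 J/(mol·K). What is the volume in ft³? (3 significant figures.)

Solving PV = nRT for V: V = nRT/P.
P = 4.17 atm = 4.225×10^5 Pa; n = 1.37 mol; T = 584 K; R = 8.314 J/(mol·K).
V = 0.01574 m³
0.01574 m³ × (1 ft³ / 0.02832 m³) = 0.5560 ft³

0.556 ft³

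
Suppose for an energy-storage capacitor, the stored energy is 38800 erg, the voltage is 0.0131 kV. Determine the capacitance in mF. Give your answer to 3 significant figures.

0.0452 mF

Solving E = ½C·V² for C: C = 2E/V².
E = 38800 erg = 0.003880 J; V = 0.0131 kV = 13.10 V.
C = 4.522×10^-5 F
4.522×10^-5 F × (1 mF / 0.001000 F) = 0.04522 mF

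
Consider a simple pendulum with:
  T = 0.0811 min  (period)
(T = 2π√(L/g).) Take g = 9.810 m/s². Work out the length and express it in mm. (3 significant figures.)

Rearranging: L = g·(T/2π)².
T = 0.0811 min = 4.866 s; g = 9.810 m/s².
L = 5.884 m
5.884 m × (1 mm / 0.001000 m) = 5884 mm

5880 mm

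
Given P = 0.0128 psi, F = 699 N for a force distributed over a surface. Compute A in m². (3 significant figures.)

7.92 m²

Rearranging: A = F/P.
P = 0.0128 psi = 88.25 Pa; F = 699 N.
A = 7.920 m²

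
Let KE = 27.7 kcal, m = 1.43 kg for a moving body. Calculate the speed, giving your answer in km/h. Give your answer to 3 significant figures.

Rearranging KE = ½mv² for v: v = √(2·KE/m).
KE = 27.7 kcal = 1.159×10^5 J; m = 1.43 kg.
v = 402.6 m/s
402.6 m/s × (1 km/h / 0.2778 m/s) = 1449 km/h

1450 km/h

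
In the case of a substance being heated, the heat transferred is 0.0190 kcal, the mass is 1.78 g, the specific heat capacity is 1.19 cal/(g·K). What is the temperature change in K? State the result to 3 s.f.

Rearranging Q = m·c·ΔT for ΔT: ΔT = Q/(m·c).
Q = 0.0190 kcal = 79.50 J; m = 1.78 g = 0.001780 kg; c = 1.19 cal/(g·K) = 4979 J/(kg·K).
ΔT = 8.970 K

8.97 K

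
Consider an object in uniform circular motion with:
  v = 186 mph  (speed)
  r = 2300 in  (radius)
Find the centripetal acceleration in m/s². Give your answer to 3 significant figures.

a is given directly by: a = v²/r.
v = 186 mph = 83.15 m/s; r = 2300 in = 58.42 m.
a = 118.3 m/s²

118 m/s²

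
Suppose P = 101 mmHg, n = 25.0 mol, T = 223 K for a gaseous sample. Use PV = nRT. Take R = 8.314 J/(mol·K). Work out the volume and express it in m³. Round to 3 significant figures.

Rearranging: V = nRT/P.
P = 101 mmHg = 13466 Pa; n = 25.0 mol; T = 223 K; R = 8.314 J/(mol·K).
V = 3.442 m³

3.44 m³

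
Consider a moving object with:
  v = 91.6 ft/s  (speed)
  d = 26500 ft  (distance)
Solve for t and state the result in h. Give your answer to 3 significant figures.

Rearranging v = d/t for t: t = d/v.
v = 91.6 ft/s = 27.92 m/s; d = 26500 ft = 8077 m.
t = 289.3 s
289.3 s × (1 h / 3600 s) = 0.08036 h

0.0804 h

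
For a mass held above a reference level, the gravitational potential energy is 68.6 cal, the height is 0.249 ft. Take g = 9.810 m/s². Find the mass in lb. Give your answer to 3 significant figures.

850 lb

Solving PE = m·g·h for m: m = PE/(g·h).
PE = 68.6 cal = 287.0 J; h = 0.249 ft = 0.07590 m; g = 9.810 m/s².
m = 385.5 kg
385.5 kg × (1 lb / 0.4536 kg) = 849.9 lb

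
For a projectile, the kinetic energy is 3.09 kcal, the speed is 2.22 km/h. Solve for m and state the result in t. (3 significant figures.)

68.0 t

Rearranging KE = ½mv² for m: m = 2·KE/v².
KE = 3.09 kcal = 12929 J; v = 2.22 km/h = 0.6167 m/s.
m = 67995 kg
67995 kg × (1 t / 1000 kg) = 68.00 t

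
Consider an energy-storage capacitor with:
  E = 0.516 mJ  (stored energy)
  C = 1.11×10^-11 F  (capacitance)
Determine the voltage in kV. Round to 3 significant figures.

Rearranging E = ½C·V² for V: V = √(2E/C).
E = 0.516 mJ = 5.160×10^-4 J; C = 1.11×10^-11 F.
V = 9642 V  (the unit combination reduces to kg·m²/(A·s³) = V)
9642 V × (1 kV / 1000 V) = 9.642 kV

9.64 kV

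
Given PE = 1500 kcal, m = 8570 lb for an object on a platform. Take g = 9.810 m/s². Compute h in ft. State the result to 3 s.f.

Rearranging PE = m·g·h for h: h = PE/(m·g).
PE = 1500 kcal = 6.276×10^6 J; m = 8570 lb = 3887 kg; g = 9.810 m/s².
h = 164.6 m
164.6 m × (1 ft / 0.3048 m) = 539.9 ft

540 ft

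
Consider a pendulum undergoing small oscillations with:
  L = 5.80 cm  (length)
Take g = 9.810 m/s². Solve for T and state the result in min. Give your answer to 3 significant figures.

0.00805 min

T is given directly by: T = 2π√(L/g).
L = 5.80 cm = 0.05800 m; g = 9.810 m/s².
T = 0.4831 s
0.4831 s × (1 min / 60.00 s) = 0.008052 min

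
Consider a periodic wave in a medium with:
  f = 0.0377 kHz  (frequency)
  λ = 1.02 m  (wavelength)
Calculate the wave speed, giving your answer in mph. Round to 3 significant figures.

v is given directly by: v = fλ.
f = 0.0377 kHz = 37.70 Hz; λ = 1.02 m.
v = 38.45 m/s
38.45 m/s × (1 mph / 0.4470 m/s) = 86.02 mph

86.0 mph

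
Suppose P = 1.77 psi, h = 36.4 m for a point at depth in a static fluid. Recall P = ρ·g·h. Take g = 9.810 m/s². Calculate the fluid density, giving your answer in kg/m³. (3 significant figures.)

Rearranging P = ρ·g·h for ρ: ρ = P/(g·h).
P = 1.77 psi = 12204 Pa; h = 36.4 m; g = 9.810 m/s².
ρ = 34.18 kg/m³

34.2 kg/m³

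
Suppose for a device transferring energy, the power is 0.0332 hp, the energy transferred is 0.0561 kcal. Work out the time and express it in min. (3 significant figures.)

0.158 min

Rearranging: t = W/P.
P = 0.0332 hp = 24.76 W; W = 0.0561 kcal = 234.7 J.
t = 9.481 s
9.481 s × (1 min / 60.00 s) = 0.1580 min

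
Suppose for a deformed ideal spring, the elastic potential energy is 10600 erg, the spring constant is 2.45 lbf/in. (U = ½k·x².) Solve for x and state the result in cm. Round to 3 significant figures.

0.222 cm

Rearranging U = ½k·x² for x: x = √(2U/k).
U = 10600 erg = 0.001060 J; k = 2.45 lbf/in = 429.1 N/m.
x = 0.002223 m
0.002223 m × (1 cm / 0.01000 m) = 0.2223 cm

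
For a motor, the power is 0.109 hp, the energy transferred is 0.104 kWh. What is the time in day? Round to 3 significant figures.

0.0533 day

Solving P = W/t for t: t = W/P.
P = 0.109 hp = 81.28 W; W = 0.104 kWh = 3.744×10^5 J.
t = 4606 s
4606 s × (1 day / 86400 s) = 0.05331 day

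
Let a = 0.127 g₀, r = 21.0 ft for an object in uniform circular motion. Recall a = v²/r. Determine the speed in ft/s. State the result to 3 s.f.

9.26 ft/s

Rearranging: v = √(a·r).
a = 0.127 g₀ = 1.245 m/s²; r = 21.0 ft = 6.401 m.
v = 2.823 m/s
2.823 m/s × (1 ft/s / 0.3048 m/s) = 9.263 ft/s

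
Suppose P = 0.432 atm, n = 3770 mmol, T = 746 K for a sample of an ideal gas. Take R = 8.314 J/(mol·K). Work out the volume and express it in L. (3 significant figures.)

Solving PV = nRT for V: V = nRT/P.
P = 0.432 atm = 43772 Pa; n = 3770 mmol = 3.770 mol; T = 746 K; R = 8.314 J/(mol·K).
V = 0.5342 m³
0.5342 m³ × (1 L / 0.001000 m³) = 534.2 L

534 L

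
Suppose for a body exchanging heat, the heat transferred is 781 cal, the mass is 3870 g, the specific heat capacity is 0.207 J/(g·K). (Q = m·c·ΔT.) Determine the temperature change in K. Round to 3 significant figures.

4.08 K

Rearranging: ΔT = Q/(m·c).
Q = 781 cal = 3268 J; m = 3870 g = 3.870 kg; c = 0.207 J/(g·K) = 207.0 J/(kg·K).
ΔT = 4.079 K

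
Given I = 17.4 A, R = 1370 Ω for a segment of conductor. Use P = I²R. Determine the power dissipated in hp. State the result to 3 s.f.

Directly: P = I²R.
I = 17.4 A; R = 1370 Ω.
P = 4.148×10^5 W
4.148×10^5 W × (1 hp / 745.7 W) = 556.2 hp

556 hp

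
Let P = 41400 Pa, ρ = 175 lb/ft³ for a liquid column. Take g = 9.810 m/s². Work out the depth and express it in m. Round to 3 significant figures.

1.51 m

Solving P = ρ·g·h for h: h = P/(ρ·g).
P = 41400 Pa; ρ = 175 lb/ft³ = 2803 kg/m³; g = 9.810 m/s².
h = 1.505 m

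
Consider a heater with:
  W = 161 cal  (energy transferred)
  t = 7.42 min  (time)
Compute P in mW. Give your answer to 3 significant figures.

1510 mW

Directly: P = W/t.
W = 161 cal = 673.6 J; t = 7.42 min = 445.2 s.
P = 1.513 W
1.513 W × (1 mW / 0.001000 W) = 1513 mW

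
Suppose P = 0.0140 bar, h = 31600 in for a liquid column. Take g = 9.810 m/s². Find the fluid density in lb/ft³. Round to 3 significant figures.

Solving P = ρ·g·h for ρ: ρ = P/(g·h).
P = 0.0140 bar = 1400 Pa; h = 31600 in = 802.6 m; g = 9.810 m/s².
ρ = 0.1778 kg/m³
0.1778 kg/m³ × (1 lb/ft³ / 16.02 kg/m³) = 0.01110 lb/ft³

0.0111 lb/ft³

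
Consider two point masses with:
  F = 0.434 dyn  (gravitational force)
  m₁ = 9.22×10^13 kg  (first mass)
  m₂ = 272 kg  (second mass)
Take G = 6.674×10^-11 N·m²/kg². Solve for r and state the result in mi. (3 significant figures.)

From Newton's law of gravitation: r = √(G·m₁m₂/F).
F = 0.434 dyn = 4.340×10^-6 N; m₁ = 9.22×10^13 kg; m₂ = 272 kg; G = 6.674×10^-11 N·m²/kg².
r = 6.210×10^5 m
6.210×10^5 m × (1 mi / 1609 m) = 385.9 mi

386 mi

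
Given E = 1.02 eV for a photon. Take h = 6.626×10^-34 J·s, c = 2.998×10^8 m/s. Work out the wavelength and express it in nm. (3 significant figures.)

Rearranging E = h·c/λ for λ: λ = hc/E.
E = 1.02 eV = 1.634×10^-19 J; h = 6.626×10^-34 J·s; c = 2.998×10^8 m/s.
λ = 1.216×10^-6 m
1.216×10^-6 m × (1 nm / 1.000×10^-9 m) = 1216 nm

1220 nm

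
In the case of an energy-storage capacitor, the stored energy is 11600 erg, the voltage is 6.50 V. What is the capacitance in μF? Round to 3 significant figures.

54.9 μF

Rearranging: C = 2E/V².
E = 11600 erg = 0.001160 J; V = 6.50 V.
C = 5.491×10^-5 F
5.491×10^-5 F × (1 μF / 1.000×10^-6 F) = 54.91 μF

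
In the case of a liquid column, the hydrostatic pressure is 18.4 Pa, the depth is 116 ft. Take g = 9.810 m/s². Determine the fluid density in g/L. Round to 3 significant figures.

Rearranging P = ρ·g·h for ρ: ρ = P/(g·h).
P = 18.4 Pa; h = 116 ft = 35.36 m; g = 9.810 m/s².
ρ = 0.05305 kg/m³
Since 1 g/L = 1 kg/m³, 0.05305 g/L.

0.0530 g/L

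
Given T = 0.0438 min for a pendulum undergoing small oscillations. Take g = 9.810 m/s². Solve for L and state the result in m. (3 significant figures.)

Solving T = 2π√(L/g) for L: L = g·(T/2π)².
T = 0.0438 min = 2.628 s; g = 9.810 m/s².
L = 1.716 m

1.72 m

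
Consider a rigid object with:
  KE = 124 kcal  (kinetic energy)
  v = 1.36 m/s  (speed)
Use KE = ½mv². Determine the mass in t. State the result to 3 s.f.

561 t

Rearranging KE = ½mv² for m: m = 2·KE/v².
KE = 124 kcal = 5.188×10^5 J; v = 1.36 m/s.
m = 5.610×10^5 kg
5.610×10^5 kg × (1 t / 1000 kg) = 561.0 t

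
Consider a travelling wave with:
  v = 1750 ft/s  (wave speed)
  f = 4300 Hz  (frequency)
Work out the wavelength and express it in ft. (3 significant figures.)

0.407 ft

Rearranging v = f·λ for λ: λ = v/f.
v = 1750 ft/s = 533.4 m/s; f = 4300 Hz.
λ = 0.1240 m
0.1240 m × (1 ft / 0.3048 m) = 0.4070 ft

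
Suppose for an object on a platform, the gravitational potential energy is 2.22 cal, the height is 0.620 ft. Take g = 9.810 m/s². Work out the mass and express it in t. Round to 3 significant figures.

Solving PE = m·g·h for m: m = PE/(g·h).
PE = 2.22 cal = 9.288 J; h = 0.620 ft = 0.1890 m; g = 9.810 m/s².
m = 5.010 kg
5.010 kg × (1 t / 1000 kg) = 0.005010 t

0.00501 t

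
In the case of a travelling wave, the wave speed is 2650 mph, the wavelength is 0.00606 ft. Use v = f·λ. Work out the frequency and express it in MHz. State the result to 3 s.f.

0.641 MHz

Rearranging v = f·λ for f: f = v/λ.
v = 2650 mph = 1185 m/s; λ = 0.00606 ft = 0.001847 m.
f = 6.414×10^5 Hz
6.414×10^5 Hz × (1 MHz / 1.000×10^6 Hz) = 0.6414 MHz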